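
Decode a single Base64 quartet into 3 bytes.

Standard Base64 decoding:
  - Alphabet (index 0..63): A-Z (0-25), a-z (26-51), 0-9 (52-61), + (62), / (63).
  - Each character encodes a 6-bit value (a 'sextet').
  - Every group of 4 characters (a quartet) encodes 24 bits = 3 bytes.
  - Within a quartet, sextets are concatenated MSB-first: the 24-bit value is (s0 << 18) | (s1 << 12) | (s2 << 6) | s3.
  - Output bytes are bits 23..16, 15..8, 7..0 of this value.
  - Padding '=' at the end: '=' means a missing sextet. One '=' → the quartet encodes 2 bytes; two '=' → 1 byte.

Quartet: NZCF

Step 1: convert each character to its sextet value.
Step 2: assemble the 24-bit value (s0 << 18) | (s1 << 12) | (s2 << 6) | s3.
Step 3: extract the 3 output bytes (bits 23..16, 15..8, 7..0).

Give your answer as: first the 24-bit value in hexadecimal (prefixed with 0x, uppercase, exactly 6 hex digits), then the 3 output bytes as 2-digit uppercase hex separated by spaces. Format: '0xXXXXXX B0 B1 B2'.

Answer: 0x359085 35 90 85

Derivation:
Sextets: N=13, Z=25, C=2, F=5
24-bit: (13<<18) | (25<<12) | (2<<6) | 5
      = 0x340000 | 0x019000 | 0x000080 | 0x000005
      = 0x359085
Bytes: (v>>16)&0xFF=35, (v>>8)&0xFF=90, v&0xFF=85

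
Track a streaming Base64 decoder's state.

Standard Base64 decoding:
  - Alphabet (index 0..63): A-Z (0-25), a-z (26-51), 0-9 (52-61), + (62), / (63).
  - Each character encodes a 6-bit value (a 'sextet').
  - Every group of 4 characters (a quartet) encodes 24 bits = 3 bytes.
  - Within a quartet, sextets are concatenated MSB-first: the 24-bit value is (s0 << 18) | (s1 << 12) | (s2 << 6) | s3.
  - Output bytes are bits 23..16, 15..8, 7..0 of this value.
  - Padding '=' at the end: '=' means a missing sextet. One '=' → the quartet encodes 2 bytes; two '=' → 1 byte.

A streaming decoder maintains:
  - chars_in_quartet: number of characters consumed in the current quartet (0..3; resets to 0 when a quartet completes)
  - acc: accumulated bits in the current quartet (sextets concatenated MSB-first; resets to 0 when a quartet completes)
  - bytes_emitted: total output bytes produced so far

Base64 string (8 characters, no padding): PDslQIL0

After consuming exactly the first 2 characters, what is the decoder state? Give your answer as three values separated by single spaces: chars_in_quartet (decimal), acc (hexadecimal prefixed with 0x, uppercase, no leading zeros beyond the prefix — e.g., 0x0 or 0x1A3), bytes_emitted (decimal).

Answer: 2 0x3C3 0

Derivation:
After char 0 ('P'=15): chars_in_quartet=1 acc=0xF bytes_emitted=0
After char 1 ('D'=3): chars_in_quartet=2 acc=0x3C3 bytes_emitted=0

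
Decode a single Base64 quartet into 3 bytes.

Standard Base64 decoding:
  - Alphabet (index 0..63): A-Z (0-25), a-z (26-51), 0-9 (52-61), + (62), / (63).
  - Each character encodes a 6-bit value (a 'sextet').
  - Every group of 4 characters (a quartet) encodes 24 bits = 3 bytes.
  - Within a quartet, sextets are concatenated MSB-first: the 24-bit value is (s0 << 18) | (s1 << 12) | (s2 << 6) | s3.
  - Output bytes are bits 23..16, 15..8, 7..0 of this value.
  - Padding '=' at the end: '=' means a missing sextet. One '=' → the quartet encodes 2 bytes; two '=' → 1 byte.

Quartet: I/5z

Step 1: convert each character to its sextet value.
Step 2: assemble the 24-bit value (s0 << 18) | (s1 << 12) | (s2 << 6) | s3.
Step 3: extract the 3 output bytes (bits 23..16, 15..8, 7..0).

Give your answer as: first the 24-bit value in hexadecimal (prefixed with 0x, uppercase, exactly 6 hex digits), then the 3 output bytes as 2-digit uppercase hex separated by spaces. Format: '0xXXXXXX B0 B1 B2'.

Answer: 0x23FE73 23 FE 73

Derivation:
Sextets: I=8, /=63, 5=57, z=51
24-bit: (8<<18) | (63<<12) | (57<<6) | 51
      = 0x200000 | 0x03F000 | 0x000E40 | 0x000033
      = 0x23FE73
Bytes: (v>>16)&0xFF=23, (v>>8)&0xFF=FE, v&0xFF=73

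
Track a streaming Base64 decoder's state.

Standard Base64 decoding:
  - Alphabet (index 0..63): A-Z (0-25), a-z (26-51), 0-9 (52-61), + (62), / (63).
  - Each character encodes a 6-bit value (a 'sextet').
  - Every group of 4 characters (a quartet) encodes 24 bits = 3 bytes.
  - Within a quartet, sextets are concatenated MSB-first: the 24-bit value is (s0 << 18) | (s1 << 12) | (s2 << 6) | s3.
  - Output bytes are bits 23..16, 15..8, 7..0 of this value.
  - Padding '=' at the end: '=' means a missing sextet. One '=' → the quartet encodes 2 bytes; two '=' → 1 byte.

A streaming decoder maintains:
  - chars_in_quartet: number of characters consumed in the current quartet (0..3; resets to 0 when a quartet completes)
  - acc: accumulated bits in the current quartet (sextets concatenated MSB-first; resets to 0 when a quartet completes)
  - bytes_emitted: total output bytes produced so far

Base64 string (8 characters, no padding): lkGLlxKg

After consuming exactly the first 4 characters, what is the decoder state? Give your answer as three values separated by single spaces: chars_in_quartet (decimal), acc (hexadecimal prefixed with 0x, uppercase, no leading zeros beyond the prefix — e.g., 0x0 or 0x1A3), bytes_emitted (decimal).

Answer: 0 0x0 3

Derivation:
After char 0 ('l'=37): chars_in_quartet=1 acc=0x25 bytes_emitted=0
After char 1 ('k'=36): chars_in_quartet=2 acc=0x964 bytes_emitted=0
After char 2 ('G'=6): chars_in_quartet=3 acc=0x25906 bytes_emitted=0
After char 3 ('L'=11): chars_in_quartet=4 acc=0x96418B -> emit 96 41 8B, reset; bytes_emitted=3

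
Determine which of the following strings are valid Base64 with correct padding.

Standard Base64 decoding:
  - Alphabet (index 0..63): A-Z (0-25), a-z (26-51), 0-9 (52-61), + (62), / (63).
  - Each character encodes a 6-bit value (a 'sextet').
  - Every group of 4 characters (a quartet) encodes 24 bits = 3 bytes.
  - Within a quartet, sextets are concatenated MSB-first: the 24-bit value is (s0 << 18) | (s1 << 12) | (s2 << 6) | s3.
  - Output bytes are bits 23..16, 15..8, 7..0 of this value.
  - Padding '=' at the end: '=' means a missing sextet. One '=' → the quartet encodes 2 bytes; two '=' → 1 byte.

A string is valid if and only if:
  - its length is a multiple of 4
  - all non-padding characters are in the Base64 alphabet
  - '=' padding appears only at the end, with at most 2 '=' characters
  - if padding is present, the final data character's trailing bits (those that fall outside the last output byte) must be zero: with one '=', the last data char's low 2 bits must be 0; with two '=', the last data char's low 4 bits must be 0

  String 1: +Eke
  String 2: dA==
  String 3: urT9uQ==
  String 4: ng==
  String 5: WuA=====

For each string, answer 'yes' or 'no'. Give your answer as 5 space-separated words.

String 1: '+Eke' → valid
String 2: 'dA==' → valid
String 3: 'urT9uQ==' → valid
String 4: 'ng==' → valid
String 5: 'WuA=====' → invalid (5 pad chars (max 2))

Answer: yes yes yes yes no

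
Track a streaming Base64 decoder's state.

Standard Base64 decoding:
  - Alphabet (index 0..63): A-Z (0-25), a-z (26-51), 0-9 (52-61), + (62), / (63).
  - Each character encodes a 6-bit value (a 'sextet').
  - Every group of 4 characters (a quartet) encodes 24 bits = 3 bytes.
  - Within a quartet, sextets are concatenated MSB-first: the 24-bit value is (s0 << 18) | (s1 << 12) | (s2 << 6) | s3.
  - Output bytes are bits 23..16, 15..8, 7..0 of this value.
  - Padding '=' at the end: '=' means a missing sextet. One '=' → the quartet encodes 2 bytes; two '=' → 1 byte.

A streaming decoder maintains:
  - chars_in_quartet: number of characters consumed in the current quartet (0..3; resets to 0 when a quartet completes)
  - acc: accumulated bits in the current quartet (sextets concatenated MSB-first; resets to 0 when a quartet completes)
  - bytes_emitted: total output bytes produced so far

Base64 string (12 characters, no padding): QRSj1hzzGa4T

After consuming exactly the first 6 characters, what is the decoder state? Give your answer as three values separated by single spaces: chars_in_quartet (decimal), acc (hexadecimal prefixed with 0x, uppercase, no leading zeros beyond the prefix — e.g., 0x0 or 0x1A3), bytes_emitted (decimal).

Answer: 2 0xD61 3

Derivation:
After char 0 ('Q'=16): chars_in_quartet=1 acc=0x10 bytes_emitted=0
After char 1 ('R'=17): chars_in_quartet=2 acc=0x411 bytes_emitted=0
After char 2 ('S'=18): chars_in_quartet=3 acc=0x10452 bytes_emitted=0
After char 3 ('j'=35): chars_in_quartet=4 acc=0x4114A3 -> emit 41 14 A3, reset; bytes_emitted=3
After char 4 ('1'=53): chars_in_quartet=1 acc=0x35 bytes_emitted=3
After char 5 ('h'=33): chars_in_quartet=2 acc=0xD61 bytes_emitted=3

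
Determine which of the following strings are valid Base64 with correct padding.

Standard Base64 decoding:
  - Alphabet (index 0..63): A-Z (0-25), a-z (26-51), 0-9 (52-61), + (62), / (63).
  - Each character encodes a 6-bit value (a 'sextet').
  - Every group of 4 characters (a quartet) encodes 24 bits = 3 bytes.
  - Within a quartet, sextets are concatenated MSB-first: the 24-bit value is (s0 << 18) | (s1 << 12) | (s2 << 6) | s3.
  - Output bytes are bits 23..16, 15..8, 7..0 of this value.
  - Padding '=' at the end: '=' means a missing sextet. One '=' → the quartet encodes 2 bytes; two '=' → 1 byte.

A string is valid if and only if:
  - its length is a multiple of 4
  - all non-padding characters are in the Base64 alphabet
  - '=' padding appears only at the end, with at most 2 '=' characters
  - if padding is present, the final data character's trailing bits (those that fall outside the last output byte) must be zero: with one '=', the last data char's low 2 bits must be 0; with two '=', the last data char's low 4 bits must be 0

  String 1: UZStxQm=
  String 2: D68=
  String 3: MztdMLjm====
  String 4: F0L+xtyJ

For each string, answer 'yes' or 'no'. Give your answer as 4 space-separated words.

String 1: 'UZStxQm=' → invalid (bad trailing bits)
String 2: 'D68=' → valid
String 3: 'MztdMLjm====' → invalid (4 pad chars (max 2))
String 4: 'F0L+xtyJ' → valid

Answer: no yes no yes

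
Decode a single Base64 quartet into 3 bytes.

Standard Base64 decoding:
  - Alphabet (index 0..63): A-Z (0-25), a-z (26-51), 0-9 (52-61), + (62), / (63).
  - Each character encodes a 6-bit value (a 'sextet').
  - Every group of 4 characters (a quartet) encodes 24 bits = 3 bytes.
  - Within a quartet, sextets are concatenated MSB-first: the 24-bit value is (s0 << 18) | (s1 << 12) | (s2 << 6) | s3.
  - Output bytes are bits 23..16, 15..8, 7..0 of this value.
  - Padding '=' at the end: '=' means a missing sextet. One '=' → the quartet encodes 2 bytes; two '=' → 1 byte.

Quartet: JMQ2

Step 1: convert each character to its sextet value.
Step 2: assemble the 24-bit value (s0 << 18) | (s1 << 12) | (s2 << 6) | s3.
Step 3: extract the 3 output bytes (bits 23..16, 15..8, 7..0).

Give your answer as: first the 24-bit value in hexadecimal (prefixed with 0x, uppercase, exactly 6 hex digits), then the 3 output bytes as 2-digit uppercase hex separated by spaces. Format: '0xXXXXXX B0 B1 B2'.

Answer: 0x24C436 24 C4 36

Derivation:
Sextets: J=9, M=12, Q=16, 2=54
24-bit: (9<<18) | (12<<12) | (16<<6) | 54
      = 0x240000 | 0x00C000 | 0x000400 | 0x000036
      = 0x24C436
Bytes: (v>>16)&0xFF=24, (v>>8)&0xFF=C4, v&0xFF=36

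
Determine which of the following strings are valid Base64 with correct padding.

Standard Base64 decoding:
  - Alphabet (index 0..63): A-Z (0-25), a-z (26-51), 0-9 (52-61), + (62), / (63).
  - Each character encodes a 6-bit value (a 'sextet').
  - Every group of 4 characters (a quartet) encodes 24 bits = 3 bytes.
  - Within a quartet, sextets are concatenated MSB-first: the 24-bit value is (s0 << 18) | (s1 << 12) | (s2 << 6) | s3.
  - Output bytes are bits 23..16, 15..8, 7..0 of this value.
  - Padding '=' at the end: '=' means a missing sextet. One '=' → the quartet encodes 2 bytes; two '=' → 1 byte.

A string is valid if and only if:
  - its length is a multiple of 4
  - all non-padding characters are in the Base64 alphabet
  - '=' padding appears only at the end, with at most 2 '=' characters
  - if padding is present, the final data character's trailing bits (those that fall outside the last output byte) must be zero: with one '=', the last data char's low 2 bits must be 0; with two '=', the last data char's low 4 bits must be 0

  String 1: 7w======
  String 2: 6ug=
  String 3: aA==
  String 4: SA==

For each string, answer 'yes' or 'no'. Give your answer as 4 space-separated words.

Answer: no yes yes yes

Derivation:
String 1: '7w======' → invalid (6 pad chars (max 2))
String 2: '6ug=' → valid
String 3: 'aA==' → valid
String 4: 'SA==' → valid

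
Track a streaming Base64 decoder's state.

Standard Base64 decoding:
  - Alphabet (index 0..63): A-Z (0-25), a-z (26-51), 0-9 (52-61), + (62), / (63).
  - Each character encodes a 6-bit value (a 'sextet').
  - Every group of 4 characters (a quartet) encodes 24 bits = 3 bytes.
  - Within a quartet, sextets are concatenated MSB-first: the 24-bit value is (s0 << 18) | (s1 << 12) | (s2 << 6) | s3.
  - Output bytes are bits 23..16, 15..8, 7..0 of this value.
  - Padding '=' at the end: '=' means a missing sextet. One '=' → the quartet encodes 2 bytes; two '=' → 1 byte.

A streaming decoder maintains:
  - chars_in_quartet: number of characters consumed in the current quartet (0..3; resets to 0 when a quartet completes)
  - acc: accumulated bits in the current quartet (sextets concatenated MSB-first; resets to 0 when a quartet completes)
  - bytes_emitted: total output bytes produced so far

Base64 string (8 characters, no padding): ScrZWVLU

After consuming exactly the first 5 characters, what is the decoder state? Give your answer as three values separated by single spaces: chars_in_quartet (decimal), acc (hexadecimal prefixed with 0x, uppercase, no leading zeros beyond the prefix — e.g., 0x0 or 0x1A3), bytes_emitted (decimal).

Answer: 1 0x16 3

Derivation:
After char 0 ('S'=18): chars_in_quartet=1 acc=0x12 bytes_emitted=0
After char 1 ('c'=28): chars_in_quartet=2 acc=0x49C bytes_emitted=0
After char 2 ('r'=43): chars_in_quartet=3 acc=0x1272B bytes_emitted=0
After char 3 ('Z'=25): chars_in_quartet=4 acc=0x49CAD9 -> emit 49 CA D9, reset; bytes_emitted=3
After char 4 ('W'=22): chars_in_quartet=1 acc=0x16 bytes_emitted=3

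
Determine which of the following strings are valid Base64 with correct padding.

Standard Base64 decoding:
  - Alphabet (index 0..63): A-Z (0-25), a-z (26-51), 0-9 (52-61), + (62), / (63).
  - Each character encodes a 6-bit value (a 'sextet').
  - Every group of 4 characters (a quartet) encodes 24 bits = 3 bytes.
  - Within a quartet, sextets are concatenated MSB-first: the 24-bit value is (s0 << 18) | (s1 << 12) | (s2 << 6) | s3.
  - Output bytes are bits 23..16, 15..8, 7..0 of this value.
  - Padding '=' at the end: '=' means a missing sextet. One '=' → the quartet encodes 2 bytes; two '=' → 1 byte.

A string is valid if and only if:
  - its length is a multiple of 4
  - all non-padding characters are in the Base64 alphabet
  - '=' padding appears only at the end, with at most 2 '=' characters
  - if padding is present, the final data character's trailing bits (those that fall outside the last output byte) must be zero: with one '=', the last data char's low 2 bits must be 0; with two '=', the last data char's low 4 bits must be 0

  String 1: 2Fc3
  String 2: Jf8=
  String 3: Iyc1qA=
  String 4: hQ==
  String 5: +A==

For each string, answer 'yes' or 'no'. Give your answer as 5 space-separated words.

String 1: '2Fc3' → valid
String 2: 'Jf8=' → valid
String 3: 'Iyc1qA=' → invalid (len=7 not mult of 4)
String 4: 'hQ==' → valid
String 5: '+A==' → valid

Answer: yes yes no yes yes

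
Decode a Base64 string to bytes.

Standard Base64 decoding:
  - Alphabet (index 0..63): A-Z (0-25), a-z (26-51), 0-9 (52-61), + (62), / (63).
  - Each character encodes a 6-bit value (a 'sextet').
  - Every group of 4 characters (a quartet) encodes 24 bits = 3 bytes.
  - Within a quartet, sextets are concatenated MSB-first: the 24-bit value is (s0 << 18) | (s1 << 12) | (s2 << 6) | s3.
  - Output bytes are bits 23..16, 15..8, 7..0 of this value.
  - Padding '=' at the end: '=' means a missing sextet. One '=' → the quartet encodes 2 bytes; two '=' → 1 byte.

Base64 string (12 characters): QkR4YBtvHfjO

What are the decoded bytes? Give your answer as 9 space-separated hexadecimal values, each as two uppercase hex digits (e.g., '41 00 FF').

After char 0 ('Q'=16): chars_in_quartet=1 acc=0x10 bytes_emitted=0
After char 1 ('k'=36): chars_in_quartet=2 acc=0x424 bytes_emitted=0
After char 2 ('R'=17): chars_in_quartet=3 acc=0x10911 bytes_emitted=0
After char 3 ('4'=56): chars_in_quartet=4 acc=0x424478 -> emit 42 44 78, reset; bytes_emitted=3
After char 4 ('Y'=24): chars_in_quartet=1 acc=0x18 bytes_emitted=3
After char 5 ('B'=1): chars_in_quartet=2 acc=0x601 bytes_emitted=3
After char 6 ('t'=45): chars_in_quartet=3 acc=0x1806D bytes_emitted=3
After char 7 ('v'=47): chars_in_quartet=4 acc=0x601B6F -> emit 60 1B 6F, reset; bytes_emitted=6
After char 8 ('H'=7): chars_in_quartet=1 acc=0x7 bytes_emitted=6
After char 9 ('f'=31): chars_in_quartet=2 acc=0x1DF bytes_emitted=6
After char 10 ('j'=35): chars_in_quartet=3 acc=0x77E3 bytes_emitted=6
After char 11 ('O'=14): chars_in_quartet=4 acc=0x1DF8CE -> emit 1D F8 CE, reset; bytes_emitted=9

Answer: 42 44 78 60 1B 6F 1D F8 CE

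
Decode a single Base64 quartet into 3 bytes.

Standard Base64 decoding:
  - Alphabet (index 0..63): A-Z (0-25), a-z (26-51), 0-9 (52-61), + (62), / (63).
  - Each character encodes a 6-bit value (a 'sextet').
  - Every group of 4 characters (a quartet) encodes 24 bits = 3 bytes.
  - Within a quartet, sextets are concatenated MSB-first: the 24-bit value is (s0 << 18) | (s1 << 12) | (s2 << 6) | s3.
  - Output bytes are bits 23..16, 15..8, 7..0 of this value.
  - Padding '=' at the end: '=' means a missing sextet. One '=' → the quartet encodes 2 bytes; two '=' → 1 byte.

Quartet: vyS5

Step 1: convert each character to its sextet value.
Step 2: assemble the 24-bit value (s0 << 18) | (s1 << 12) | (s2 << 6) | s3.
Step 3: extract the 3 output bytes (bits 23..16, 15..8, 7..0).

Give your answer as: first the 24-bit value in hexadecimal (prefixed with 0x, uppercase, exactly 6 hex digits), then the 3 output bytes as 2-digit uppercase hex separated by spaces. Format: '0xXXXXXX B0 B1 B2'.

Answer: 0xBF24B9 BF 24 B9

Derivation:
Sextets: v=47, y=50, S=18, 5=57
24-bit: (47<<18) | (50<<12) | (18<<6) | 57
      = 0xBC0000 | 0x032000 | 0x000480 | 0x000039
      = 0xBF24B9
Bytes: (v>>16)&0xFF=BF, (v>>8)&0xFF=24, v&0xFF=B9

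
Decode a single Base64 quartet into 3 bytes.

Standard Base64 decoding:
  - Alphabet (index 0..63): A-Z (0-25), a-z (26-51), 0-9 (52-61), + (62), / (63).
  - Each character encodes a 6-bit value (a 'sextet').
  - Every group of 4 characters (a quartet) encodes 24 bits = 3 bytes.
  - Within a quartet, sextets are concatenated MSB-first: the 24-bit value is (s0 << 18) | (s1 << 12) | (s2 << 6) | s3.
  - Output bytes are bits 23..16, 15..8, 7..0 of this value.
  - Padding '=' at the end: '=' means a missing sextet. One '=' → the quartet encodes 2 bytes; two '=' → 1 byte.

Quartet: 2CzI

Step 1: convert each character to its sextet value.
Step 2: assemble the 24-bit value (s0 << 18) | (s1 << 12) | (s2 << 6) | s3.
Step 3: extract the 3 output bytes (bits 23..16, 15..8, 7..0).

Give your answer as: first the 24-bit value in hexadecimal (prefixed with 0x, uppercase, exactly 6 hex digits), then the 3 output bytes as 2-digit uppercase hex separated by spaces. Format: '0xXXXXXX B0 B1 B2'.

Answer: 0xD82CC8 D8 2C C8

Derivation:
Sextets: 2=54, C=2, z=51, I=8
24-bit: (54<<18) | (2<<12) | (51<<6) | 8
      = 0xD80000 | 0x002000 | 0x000CC0 | 0x000008
      = 0xD82CC8
Bytes: (v>>16)&0xFF=D8, (v>>8)&0xFF=2C, v&0xFF=C8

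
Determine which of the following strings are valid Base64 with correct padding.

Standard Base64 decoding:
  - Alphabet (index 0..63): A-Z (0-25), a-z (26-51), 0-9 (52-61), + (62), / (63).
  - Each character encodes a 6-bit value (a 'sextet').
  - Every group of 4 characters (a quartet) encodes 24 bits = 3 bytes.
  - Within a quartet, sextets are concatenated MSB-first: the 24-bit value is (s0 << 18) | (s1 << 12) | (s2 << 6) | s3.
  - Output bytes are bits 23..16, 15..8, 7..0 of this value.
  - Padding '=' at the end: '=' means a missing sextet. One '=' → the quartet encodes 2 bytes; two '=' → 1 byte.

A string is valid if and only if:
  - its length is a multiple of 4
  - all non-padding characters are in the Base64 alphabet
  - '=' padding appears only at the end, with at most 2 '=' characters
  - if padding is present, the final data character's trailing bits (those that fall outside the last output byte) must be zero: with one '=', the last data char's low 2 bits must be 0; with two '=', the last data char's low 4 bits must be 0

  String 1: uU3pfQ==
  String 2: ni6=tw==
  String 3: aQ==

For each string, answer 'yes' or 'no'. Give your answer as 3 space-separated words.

String 1: 'uU3pfQ==' → valid
String 2: 'ni6=tw==' → invalid (bad char(s): ['=']; '=' in middle)
String 3: 'aQ==' → valid

Answer: yes no yes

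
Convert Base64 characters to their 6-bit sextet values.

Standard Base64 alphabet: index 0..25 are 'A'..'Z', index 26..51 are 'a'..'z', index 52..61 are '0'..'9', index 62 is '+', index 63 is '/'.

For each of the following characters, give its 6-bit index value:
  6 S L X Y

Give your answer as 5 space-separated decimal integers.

'6': 0..9 range, 52 + ord('6') − ord('0') = 58
'S': A..Z range, ord('S') − ord('A') = 18
'L': A..Z range, ord('L') − ord('A') = 11
'X': A..Z range, ord('X') − ord('A') = 23
'Y': A..Z range, ord('Y') − ord('A') = 24

Answer: 58 18 11 23 24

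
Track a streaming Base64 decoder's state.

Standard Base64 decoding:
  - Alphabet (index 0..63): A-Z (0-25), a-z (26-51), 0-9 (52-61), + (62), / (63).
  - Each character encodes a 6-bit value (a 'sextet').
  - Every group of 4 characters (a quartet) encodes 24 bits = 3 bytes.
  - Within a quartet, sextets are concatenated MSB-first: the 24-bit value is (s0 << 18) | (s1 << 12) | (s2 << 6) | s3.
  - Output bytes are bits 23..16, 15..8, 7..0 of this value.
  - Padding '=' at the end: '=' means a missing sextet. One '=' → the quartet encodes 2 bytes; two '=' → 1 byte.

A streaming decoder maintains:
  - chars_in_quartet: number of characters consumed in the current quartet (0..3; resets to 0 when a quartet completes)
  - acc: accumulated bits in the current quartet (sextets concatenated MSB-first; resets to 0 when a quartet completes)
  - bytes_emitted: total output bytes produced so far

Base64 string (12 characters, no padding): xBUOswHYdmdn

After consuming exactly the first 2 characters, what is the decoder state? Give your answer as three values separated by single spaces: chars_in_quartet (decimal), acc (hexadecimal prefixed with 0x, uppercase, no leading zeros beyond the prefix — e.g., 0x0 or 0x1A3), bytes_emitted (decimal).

After char 0 ('x'=49): chars_in_quartet=1 acc=0x31 bytes_emitted=0
After char 1 ('B'=1): chars_in_quartet=2 acc=0xC41 bytes_emitted=0

Answer: 2 0xC41 0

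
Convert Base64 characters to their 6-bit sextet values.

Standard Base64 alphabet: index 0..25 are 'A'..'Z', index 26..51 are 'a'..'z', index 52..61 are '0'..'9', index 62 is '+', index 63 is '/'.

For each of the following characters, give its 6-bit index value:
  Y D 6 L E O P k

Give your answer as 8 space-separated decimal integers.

Answer: 24 3 58 11 4 14 15 36

Derivation:
'Y': A..Z range, ord('Y') − ord('A') = 24
'D': A..Z range, ord('D') − ord('A') = 3
'6': 0..9 range, 52 + ord('6') − ord('0') = 58
'L': A..Z range, ord('L') − ord('A') = 11
'E': A..Z range, ord('E') − ord('A') = 4
'O': A..Z range, ord('O') − ord('A') = 14
'P': A..Z range, ord('P') − ord('A') = 15
'k': a..z range, 26 + ord('k') − ord('a') = 36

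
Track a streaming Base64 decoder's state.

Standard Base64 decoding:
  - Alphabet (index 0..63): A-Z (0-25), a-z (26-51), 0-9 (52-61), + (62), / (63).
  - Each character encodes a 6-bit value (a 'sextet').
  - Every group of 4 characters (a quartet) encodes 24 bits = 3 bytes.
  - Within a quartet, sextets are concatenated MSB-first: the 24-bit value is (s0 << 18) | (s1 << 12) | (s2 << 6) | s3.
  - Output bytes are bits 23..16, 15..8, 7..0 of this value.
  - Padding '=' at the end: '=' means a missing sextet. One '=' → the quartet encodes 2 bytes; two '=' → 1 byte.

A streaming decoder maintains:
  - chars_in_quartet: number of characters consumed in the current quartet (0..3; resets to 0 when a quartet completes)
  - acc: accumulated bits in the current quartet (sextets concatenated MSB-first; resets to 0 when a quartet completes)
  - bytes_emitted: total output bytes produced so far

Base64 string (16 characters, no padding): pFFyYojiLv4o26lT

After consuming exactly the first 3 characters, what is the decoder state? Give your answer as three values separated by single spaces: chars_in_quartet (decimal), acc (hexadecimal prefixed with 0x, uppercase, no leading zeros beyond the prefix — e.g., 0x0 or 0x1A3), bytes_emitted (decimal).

After char 0 ('p'=41): chars_in_quartet=1 acc=0x29 bytes_emitted=0
After char 1 ('F'=5): chars_in_quartet=2 acc=0xA45 bytes_emitted=0
After char 2 ('F'=5): chars_in_quartet=3 acc=0x29145 bytes_emitted=0

Answer: 3 0x29145 0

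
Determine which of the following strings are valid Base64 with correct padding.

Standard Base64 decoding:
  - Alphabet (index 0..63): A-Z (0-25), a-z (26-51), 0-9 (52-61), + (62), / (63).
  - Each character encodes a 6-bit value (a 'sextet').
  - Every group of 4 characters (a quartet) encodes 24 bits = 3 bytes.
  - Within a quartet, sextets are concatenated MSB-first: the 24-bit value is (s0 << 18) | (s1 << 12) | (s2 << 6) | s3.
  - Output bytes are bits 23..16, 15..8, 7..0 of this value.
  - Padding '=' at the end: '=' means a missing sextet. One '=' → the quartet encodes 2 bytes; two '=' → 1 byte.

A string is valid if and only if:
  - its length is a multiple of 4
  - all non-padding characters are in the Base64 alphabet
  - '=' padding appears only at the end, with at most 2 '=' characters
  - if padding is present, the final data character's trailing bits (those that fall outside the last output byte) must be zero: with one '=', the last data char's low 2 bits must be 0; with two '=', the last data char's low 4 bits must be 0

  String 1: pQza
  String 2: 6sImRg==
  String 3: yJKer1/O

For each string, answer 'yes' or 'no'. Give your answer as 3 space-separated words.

Answer: yes yes yes

Derivation:
String 1: 'pQza' → valid
String 2: '6sImRg==' → valid
String 3: 'yJKer1/O' → valid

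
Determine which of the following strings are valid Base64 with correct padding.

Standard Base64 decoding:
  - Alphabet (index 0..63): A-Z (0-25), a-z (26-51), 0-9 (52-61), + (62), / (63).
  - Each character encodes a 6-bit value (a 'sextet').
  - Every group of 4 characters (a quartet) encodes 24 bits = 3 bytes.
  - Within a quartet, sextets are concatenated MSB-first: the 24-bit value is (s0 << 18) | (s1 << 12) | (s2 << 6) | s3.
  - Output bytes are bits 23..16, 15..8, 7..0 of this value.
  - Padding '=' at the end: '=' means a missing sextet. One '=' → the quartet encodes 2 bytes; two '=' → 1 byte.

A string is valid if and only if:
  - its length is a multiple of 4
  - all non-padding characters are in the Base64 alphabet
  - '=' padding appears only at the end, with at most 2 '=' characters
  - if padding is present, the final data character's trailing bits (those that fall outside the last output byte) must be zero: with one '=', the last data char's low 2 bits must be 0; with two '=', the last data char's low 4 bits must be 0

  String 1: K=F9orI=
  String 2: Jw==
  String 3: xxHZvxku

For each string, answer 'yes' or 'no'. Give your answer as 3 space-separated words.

String 1: 'K=F9orI=' → invalid (bad char(s): ['=']; '=' in middle)
String 2: 'Jw==' → valid
String 3: 'xxHZvxku' → valid

Answer: no yes yes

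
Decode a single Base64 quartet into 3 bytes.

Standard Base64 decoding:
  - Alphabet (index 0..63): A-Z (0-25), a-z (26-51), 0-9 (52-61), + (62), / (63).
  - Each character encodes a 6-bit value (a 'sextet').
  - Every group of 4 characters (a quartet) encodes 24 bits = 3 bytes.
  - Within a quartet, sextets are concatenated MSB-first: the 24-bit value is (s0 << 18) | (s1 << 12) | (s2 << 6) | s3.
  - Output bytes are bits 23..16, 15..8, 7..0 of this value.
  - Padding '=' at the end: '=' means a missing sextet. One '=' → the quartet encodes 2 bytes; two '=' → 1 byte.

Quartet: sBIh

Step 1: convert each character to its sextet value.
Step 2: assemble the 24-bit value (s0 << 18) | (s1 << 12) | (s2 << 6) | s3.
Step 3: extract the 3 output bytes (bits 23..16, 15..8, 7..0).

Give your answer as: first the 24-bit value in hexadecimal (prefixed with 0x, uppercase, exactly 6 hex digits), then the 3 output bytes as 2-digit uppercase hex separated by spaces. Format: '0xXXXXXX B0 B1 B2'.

Answer: 0xB01221 B0 12 21

Derivation:
Sextets: s=44, B=1, I=8, h=33
24-bit: (44<<18) | (1<<12) | (8<<6) | 33
      = 0xB00000 | 0x001000 | 0x000200 | 0x000021
      = 0xB01221
Bytes: (v>>16)&0xFF=B0, (v>>8)&0xFF=12, v&0xFF=21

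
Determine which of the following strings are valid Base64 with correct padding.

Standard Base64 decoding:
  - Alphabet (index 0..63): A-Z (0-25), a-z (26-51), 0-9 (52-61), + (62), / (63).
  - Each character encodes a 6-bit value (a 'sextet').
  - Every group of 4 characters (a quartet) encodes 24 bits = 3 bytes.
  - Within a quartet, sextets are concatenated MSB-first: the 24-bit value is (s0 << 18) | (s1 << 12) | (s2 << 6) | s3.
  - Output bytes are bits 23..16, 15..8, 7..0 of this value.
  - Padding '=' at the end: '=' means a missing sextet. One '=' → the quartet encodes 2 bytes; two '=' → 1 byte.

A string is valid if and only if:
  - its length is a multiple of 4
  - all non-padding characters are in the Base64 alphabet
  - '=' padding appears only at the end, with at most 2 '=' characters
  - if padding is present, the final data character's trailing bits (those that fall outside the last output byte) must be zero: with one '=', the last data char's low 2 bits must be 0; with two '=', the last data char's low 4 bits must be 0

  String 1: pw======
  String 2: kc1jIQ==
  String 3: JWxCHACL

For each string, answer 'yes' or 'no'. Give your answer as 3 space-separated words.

Answer: no yes yes

Derivation:
String 1: 'pw======' → invalid (6 pad chars (max 2))
String 2: 'kc1jIQ==' → valid
String 3: 'JWxCHACL' → valid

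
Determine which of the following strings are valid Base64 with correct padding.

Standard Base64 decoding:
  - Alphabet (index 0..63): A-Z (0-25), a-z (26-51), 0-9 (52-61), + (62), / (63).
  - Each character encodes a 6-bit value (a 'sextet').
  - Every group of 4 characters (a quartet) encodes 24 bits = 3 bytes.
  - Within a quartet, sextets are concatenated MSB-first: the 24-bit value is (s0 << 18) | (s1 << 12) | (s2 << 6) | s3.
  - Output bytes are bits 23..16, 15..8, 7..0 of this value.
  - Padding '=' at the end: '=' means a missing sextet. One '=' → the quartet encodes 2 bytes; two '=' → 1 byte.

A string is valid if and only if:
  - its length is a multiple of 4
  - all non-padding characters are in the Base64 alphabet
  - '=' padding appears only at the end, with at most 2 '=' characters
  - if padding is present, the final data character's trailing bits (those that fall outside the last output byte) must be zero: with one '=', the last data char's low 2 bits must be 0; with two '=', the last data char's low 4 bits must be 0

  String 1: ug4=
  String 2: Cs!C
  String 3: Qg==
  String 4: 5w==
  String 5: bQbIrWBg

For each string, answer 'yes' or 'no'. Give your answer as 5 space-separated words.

String 1: 'ug4=' → valid
String 2: 'Cs!C' → invalid (bad char(s): ['!'])
String 3: 'Qg==' → valid
String 4: '5w==' → valid
String 5: 'bQbIrWBg' → valid

Answer: yes no yes yes yes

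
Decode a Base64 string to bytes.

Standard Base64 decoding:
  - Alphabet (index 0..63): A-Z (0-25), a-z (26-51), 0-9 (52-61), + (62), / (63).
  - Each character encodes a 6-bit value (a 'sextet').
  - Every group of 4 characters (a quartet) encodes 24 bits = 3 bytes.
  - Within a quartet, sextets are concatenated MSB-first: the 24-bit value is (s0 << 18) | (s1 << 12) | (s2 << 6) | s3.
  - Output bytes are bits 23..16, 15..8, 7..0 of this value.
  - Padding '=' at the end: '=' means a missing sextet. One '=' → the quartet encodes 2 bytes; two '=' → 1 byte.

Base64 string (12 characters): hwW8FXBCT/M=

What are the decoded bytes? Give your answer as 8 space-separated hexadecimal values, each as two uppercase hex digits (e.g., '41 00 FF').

Answer: 87 05 BC 15 70 42 4F F3

Derivation:
After char 0 ('h'=33): chars_in_quartet=1 acc=0x21 bytes_emitted=0
After char 1 ('w'=48): chars_in_quartet=2 acc=0x870 bytes_emitted=0
After char 2 ('W'=22): chars_in_quartet=3 acc=0x21C16 bytes_emitted=0
After char 3 ('8'=60): chars_in_quartet=4 acc=0x8705BC -> emit 87 05 BC, reset; bytes_emitted=3
After char 4 ('F'=5): chars_in_quartet=1 acc=0x5 bytes_emitted=3
After char 5 ('X'=23): chars_in_quartet=2 acc=0x157 bytes_emitted=3
After char 6 ('B'=1): chars_in_quartet=3 acc=0x55C1 bytes_emitted=3
After char 7 ('C'=2): chars_in_quartet=4 acc=0x157042 -> emit 15 70 42, reset; bytes_emitted=6
After char 8 ('T'=19): chars_in_quartet=1 acc=0x13 bytes_emitted=6
After char 9 ('/'=63): chars_in_quartet=2 acc=0x4FF bytes_emitted=6
After char 10 ('M'=12): chars_in_quartet=3 acc=0x13FCC bytes_emitted=6
Padding '=': partial quartet acc=0x13FCC -> emit 4F F3; bytes_emitted=8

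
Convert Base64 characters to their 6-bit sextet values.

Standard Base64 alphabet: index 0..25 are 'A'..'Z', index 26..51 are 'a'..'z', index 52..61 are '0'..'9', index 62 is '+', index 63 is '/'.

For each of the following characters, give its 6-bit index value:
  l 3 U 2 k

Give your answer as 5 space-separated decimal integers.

Answer: 37 55 20 54 36

Derivation:
'l': a..z range, 26 + ord('l') − ord('a') = 37
'3': 0..9 range, 52 + ord('3') − ord('0') = 55
'U': A..Z range, ord('U') − ord('A') = 20
'2': 0..9 range, 52 + ord('2') − ord('0') = 54
'k': a..z range, 26 + ord('k') − ord('a') = 36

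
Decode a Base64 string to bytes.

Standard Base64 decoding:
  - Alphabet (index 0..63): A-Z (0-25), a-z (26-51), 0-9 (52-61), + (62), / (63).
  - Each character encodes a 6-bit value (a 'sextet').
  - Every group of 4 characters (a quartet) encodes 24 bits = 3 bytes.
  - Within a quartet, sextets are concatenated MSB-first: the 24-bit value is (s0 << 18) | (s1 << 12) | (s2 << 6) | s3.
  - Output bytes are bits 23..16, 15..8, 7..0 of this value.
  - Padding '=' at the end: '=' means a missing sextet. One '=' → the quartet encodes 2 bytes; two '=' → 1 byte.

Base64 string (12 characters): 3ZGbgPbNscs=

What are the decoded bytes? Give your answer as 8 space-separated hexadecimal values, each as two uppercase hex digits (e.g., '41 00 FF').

After char 0 ('3'=55): chars_in_quartet=1 acc=0x37 bytes_emitted=0
After char 1 ('Z'=25): chars_in_quartet=2 acc=0xDD9 bytes_emitted=0
After char 2 ('G'=6): chars_in_quartet=3 acc=0x37646 bytes_emitted=0
After char 3 ('b'=27): chars_in_quartet=4 acc=0xDD919B -> emit DD 91 9B, reset; bytes_emitted=3
After char 4 ('g'=32): chars_in_quartet=1 acc=0x20 bytes_emitted=3
After char 5 ('P'=15): chars_in_quartet=2 acc=0x80F bytes_emitted=3
After char 6 ('b'=27): chars_in_quartet=3 acc=0x203DB bytes_emitted=3
After char 7 ('N'=13): chars_in_quartet=4 acc=0x80F6CD -> emit 80 F6 CD, reset; bytes_emitted=6
After char 8 ('s'=44): chars_in_quartet=1 acc=0x2C bytes_emitted=6
After char 9 ('c'=28): chars_in_quartet=2 acc=0xB1C bytes_emitted=6
After char 10 ('s'=44): chars_in_quartet=3 acc=0x2C72C bytes_emitted=6
Padding '=': partial quartet acc=0x2C72C -> emit B1 CB; bytes_emitted=8

Answer: DD 91 9B 80 F6 CD B1 CB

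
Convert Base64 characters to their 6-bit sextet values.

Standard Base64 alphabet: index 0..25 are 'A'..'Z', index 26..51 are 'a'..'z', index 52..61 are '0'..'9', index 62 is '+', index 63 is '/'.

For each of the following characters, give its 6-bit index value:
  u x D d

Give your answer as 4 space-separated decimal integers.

'u': a..z range, 26 + ord('u') − ord('a') = 46
'x': a..z range, 26 + ord('x') − ord('a') = 49
'D': A..Z range, ord('D') − ord('A') = 3
'd': a..z range, 26 + ord('d') − ord('a') = 29

Answer: 46 49 3 29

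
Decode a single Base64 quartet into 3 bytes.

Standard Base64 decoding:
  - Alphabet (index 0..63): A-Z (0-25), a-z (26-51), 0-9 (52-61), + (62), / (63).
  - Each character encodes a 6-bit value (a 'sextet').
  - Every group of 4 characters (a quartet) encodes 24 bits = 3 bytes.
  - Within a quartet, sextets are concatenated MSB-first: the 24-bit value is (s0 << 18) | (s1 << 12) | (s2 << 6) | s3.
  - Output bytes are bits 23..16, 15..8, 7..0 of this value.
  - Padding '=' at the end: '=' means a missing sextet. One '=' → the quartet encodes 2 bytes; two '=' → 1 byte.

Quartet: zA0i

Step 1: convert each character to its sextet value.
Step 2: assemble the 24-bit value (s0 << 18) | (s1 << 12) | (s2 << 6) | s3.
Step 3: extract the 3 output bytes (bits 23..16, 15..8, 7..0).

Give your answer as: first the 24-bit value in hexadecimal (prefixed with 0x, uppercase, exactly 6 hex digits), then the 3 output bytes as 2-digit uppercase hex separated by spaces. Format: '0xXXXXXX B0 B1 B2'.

Sextets: z=51, A=0, 0=52, i=34
24-bit: (51<<18) | (0<<12) | (52<<6) | 34
      = 0xCC0000 | 0x000000 | 0x000D00 | 0x000022
      = 0xCC0D22
Bytes: (v>>16)&0xFF=CC, (v>>8)&0xFF=0D, v&0xFF=22

Answer: 0xCC0D22 CC 0D 22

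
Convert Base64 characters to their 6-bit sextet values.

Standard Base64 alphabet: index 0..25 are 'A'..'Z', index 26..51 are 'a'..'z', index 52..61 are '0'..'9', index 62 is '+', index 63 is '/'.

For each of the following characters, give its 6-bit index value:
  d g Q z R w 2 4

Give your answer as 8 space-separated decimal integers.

Answer: 29 32 16 51 17 48 54 56

Derivation:
'd': a..z range, 26 + ord('d') − ord('a') = 29
'g': a..z range, 26 + ord('g') − ord('a') = 32
'Q': A..Z range, ord('Q') − ord('A') = 16
'z': a..z range, 26 + ord('z') − ord('a') = 51
'R': A..Z range, ord('R') − ord('A') = 17
'w': a..z range, 26 + ord('w') − ord('a') = 48
'2': 0..9 range, 52 + ord('2') − ord('0') = 54
'4': 0..9 range, 52 + ord('4') − ord('0') = 56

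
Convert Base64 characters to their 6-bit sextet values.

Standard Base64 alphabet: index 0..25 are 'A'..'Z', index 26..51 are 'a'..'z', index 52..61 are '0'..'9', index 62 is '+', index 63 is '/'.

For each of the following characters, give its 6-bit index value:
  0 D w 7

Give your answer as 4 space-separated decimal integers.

'0': 0..9 range, 52 + ord('0') − ord('0') = 52
'D': A..Z range, ord('D') − ord('A') = 3
'w': a..z range, 26 + ord('w') − ord('a') = 48
'7': 0..9 range, 52 + ord('7') − ord('0') = 59

Answer: 52 3 48 59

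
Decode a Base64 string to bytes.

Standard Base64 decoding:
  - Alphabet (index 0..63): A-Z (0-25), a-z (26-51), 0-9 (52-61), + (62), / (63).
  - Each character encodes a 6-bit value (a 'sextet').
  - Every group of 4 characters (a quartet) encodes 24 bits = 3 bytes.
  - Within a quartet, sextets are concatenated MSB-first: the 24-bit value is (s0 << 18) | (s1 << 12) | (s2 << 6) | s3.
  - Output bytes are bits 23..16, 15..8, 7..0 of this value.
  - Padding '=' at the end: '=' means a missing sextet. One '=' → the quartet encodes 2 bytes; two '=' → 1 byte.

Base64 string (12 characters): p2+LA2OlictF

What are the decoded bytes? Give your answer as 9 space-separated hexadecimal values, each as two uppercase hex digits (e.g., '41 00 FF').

After char 0 ('p'=41): chars_in_quartet=1 acc=0x29 bytes_emitted=0
After char 1 ('2'=54): chars_in_quartet=2 acc=0xA76 bytes_emitted=0
After char 2 ('+'=62): chars_in_quartet=3 acc=0x29DBE bytes_emitted=0
After char 3 ('L'=11): chars_in_quartet=4 acc=0xA76F8B -> emit A7 6F 8B, reset; bytes_emitted=3
After char 4 ('A'=0): chars_in_quartet=1 acc=0x0 bytes_emitted=3
After char 5 ('2'=54): chars_in_quartet=2 acc=0x36 bytes_emitted=3
After char 6 ('O'=14): chars_in_quartet=3 acc=0xD8E bytes_emitted=3
After char 7 ('l'=37): chars_in_quartet=4 acc=0x363A5 -> emit 03 63 A5, reset; bytes_emitted=6
After char 8 ('i'=34): chars_in_quartet=1 acc=0x22 bytes_emitted=6
After char 9 ('c'=28): chars_in_quartet=2 acc=0x89C bytes_emitted=6
After char 10 ('t'=45): chars_in_quartet=3 acc=0x2272D bytes_emitted=6
After char 11 ('F'=5): chars_in_quartet=4 acc=0x89CB45 -> emit 89 CB 45, reset; bytes_emitted=9

Answer: A7 6F 8B 03 63 A5 89 CB 45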